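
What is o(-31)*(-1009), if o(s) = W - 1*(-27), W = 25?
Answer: -52468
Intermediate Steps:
o(s) = 52 (o(s) = 25 - 1*(-27) = 25 + 27 = 52)
o(-31)*(-1009) = 52*(-1009) = -52468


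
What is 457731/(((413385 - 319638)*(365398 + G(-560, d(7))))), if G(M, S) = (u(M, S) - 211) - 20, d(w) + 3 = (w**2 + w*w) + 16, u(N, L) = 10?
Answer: 152577/11411416073 ≈ 1.3371e-5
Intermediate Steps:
d(w) = 13 + 2*w**2 (d(w) = -3 + ((w**2 + w*w) + 16) = -3 + ((w**2 + w**2) + 16) = -3 + (2*w**2 + 16) = -3 + (16 + 2*w**2) = 13 + 2*w**2)
G(M, S) = -221 (G(M, S) = (10 - 211) - 20 = -201 - 20 = -221)
457731/(((413385 - 319638)*(365398 + G(-560, d(7))))) = 457731/(((413385 - 319638)*(365398 - 221))) = 457731/((93747*365177)) = 457731/34234248219 = 457731*(1/34234248219) = 152577/11411416073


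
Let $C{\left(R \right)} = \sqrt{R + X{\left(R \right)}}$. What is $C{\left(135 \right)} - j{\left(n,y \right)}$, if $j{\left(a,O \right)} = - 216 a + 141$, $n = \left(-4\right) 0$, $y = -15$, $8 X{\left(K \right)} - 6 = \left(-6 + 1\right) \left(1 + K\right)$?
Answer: $-141 + \frac{\sqrt{203}}{2} \approx -133.88$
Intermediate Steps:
$X{\left(K \right)} = \frac{1}{8} - \frac{5 K}{8}$ ($X{\left(K \right)} = \frac{3}{4} + \frac{\left(-6 + 1\right) \left(1 + K\right)}{8} = \frac{3}{4} + \frac{\left(-5\right) \left(1 + K\right)}{8} = \frac{3}{4} + \frac{-5 - 5 K}{8} = \frac{3}{4} - \left(\frac{5}{8} + \frac{5 K}{8}\right) = \frac{1}{8} - \frac{5 K}{8}$)
$n = 0$
$C{\left(R \right)} = \sqrt{\frac{1}{8} + \frac{3 R}{8}}$ ($C{\left(R \right)} = \sqrt{R - \left(- \frac{1}{8} + \frac{5 R}{8}\right)} = \sqrt{\frac{1}{8} + \frac{3 R}{8}}$)
$j{\left(a,O \right)} = 141 - 216 a$
$C{\left(135 \right)} - j{\left(n,y \right)} = \frac{\sqrt{2 + 6 \cdot 135}}{4} - \left(141 - 0\right) = \frac{\sqrt{2 + 810}}{4} - \left(141 + 0\right) = \frac{\sqrt{812}}{4} - 141 = \frac{2 \sqrt{203}}{4} - 141 = \frac{\sqrt{203}}{2} - 141 = -141 + \frac{\sqrt{203}}{2}$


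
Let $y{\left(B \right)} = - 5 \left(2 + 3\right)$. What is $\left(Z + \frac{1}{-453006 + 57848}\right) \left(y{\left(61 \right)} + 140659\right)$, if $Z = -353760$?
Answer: $- \frac{9829690362493677}{197579} \approx -4.9751 \cdot 10^{10}$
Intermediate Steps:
$y{\left(B \right)} = -25$ ($y{\left(B \right)} = \left(-5\right) 5 = -25$)
$\left(Z + \frac{1}{-453006 + 57848}\right) \left(y{\left(61 \right)} + 140659\right) = \left(-353760 + \frac{1}{-453006 + 57848}\right) \left(-25 + 140659\right) = \left(-353760 + \frac{1}{-395158}\right) 140634 = \left(-353760 - \frac{1}{395158}\right) 140634 = \left(- \frac{139791094081}{395158}\right) 140634 = - \frac{9829690362493677}{197579}$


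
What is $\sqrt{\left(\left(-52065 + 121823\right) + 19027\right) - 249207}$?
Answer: $i \sqrt{160422} \approx 400.53 i$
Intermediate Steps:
$\sqrt{\left(\left(-52065 + 121823\right) + 19027\right) - 249207} = \sqrt{\left(69758 + 19027\right) - 249207} = \sqrt{88785 - 249207} = \sqrt{-160422} = i \sqrt{160422}$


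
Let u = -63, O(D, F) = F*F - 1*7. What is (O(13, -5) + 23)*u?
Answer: -2583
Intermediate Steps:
O(D, F) = -7 + F² (O(D, F) = F² - 7 = -7 + F²)
(O(13, -5) + 23)*u = ((-7 + (-5)²) + 23)*(-63) = ((-7 + 25) + 23)*(-63) = (18 + 23)*(-63) = 41*(-63) = -2583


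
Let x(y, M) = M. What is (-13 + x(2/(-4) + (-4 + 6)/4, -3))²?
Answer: 256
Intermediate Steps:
(-13 + x(2/(-4) + (-4 + 6)/4, -3))² = (-13 - 3)² = (-16)² = 256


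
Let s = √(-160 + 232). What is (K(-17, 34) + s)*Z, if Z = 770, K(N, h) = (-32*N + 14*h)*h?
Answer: 26703600 + 4620*√2 ≈ 2.6710e+7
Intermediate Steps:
K(N, h) = h*(-32*N + 14*h)
s = 6*√2 (s = √72 = 6*√2 ≈ 8.4853)
(K(-17, 34) + s)*Z = (2*34*(-16*(-17) + 7*34) + 6*√2)*770 = (2*34*(272 + 238) + 6*√2)*770 = (2*34*510 + 6*√2)*770 = (34680 + 6*√2)*770 = 26703600 + 4620*√2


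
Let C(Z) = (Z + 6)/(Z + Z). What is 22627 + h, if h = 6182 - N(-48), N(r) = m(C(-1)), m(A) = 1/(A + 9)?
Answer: 374515/13 ≈ 28809.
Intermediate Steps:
C(Z) = (6 + Z)/(2*Z) (C(Z) = (6 + Z)/((2*Z)) = (6 + Z)*(1/(2*Z)) = (6 + Z)/(2*Z))
m(A) = 1/(9 + A)
N(r) = 2/13 (N(r) = 1/(9 + (½)*(6 - 1)/(-1)) = 1/(9 + (½)*(-1)*5) = 1/(9 - 5/2) = 1/(13/2) = 2/13)
h = 80364/13 (h = 6182 - 1*2/13 = 6182 - 2/13 = 80364/13 ≈ 6181.8)
22627 + h = 22627 + 80364/13 = 374515/13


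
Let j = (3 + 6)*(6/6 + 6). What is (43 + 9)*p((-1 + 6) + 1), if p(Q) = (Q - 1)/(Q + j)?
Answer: 260/69 ≈ 3.7681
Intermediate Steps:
j = 63 (j = 9*(6*(⅙) + 6) = 9*(1 + 6) = 9*7 = 63)
p(Q) = (-1 + Q)/(63 + Q) (p(Q) = (Q - 1)/(Q + 63) = (-1 + Q)/(63 + Q))
(43 + 9)*p((-1 + 6) + 1) = (43 + 9)*((-1 + ((-1 + 6) + 1))/(63 + ((-1 + 6) + 1))) = 52*((-1 + (5 + 1))/(63 + (5 + 1))) = 52*((-1 + 6)/(63 + 6)) = 52*(5/69) = 260/69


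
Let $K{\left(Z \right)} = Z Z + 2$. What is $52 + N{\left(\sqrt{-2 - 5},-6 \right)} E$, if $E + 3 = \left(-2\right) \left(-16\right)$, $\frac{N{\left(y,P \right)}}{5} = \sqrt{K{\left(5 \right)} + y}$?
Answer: $52 + 145 \sqrt{27 + i \sqrt{7}} \approx 806.34 + 36.871 i$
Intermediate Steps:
$K{\left(Z \right)} = 2 + Z^{2}$ ($K{\left(Z \right)} = Z^{2} + 2 = 2 + Z^{2}$)
$N{\left(y,P \right)} = 5 \sqrt{27 + y}$ ($N{\left(y,P \right)} = 5 \sqrt{\left(2 + 5^{2}\right) + y} = 5 \sqrt{\left(2 + 25\right) + y} = 5 \sqrt{27 + y}$)
$E = 29$ ($E = -3 - -32 = -3 + 32 = 29$)
$52 + N{\left(\sqrt{-2 - 5},-6 \right)} E = 52 + 5 \sqrt{27 + \sqrt{-2 - 5}} \cdot 29 = 52 + 5 \sqrt{27 + \sqrt{-7}} \cdot 29 = 52 + 5 \sqrt{27 + i \sqrt{7}} \cdot 29 = 52 + 145 \sqrt{27 + i \sqrt{7}}$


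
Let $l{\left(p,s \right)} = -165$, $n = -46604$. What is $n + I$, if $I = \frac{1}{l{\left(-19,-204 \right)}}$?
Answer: $- \frac{7689661}{165} \approx -46604.0$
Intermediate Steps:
$I = - \frac{1}{165}$ ($I = \frac{1}{-165} = - \frac{1}{165} \approx -0.0060606$)
$n + I = -46604 - \frac{1}{165} = - \frac{7689661}{165}$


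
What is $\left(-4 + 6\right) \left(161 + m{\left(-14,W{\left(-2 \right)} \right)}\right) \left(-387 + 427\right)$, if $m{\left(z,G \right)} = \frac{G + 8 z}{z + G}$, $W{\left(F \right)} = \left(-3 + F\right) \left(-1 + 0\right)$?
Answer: $\frac{124480}{9} \approx 13831.0$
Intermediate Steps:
$W{\left(F \right)} = 3 - F$ ($W{\left(F \right)} = \left(-3 + F\right) \left(-1\right) = 3 - F$)
$m{\left(z,G \right)} = \frac{G + 8 z}{G + z}$
$\left(-4 + 6\right) \left(161 + m{\left(-14,W{\left(-2 \right)} \right)}\right) \left(-387 + 427\right) = \left(-4 + 6\right) \left(161 + \frac{\left(3 - -2\right) + 8 \left(-14\right)}{\left(3 - -2\right) - 14}\right) \left(-387 + 427\right) = 2 \left(161 + \frac{\left(3 + 2\right) - 112}{\left(3 + 2\right) - 14}\right) 40 = 2 \left(161 + \frac{5 - 112}{5 - 14}\right) 40 = 2 \left(161 + \frac{1}{-9} \left(-107\right)\right) 40 = 2 \left(161 - - \frac{107}{9}\right) 40 = 2 \left(161 + \frac{107}{9}\right) 40 = 2 \cdot \frac{1556}{9} \cdot 40 = \frac{3112}{9} \cdot 40 = \frac{124480}{9}$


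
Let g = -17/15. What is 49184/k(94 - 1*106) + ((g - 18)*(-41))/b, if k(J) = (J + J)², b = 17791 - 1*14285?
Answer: 6753553/78885 ≈ 85.613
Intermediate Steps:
g = -17/15 (g = -17*1/15 = -17/15 ≈ -1.1333)
b = 3506 (b = 17791 - 14285 = 3506)
k(J) = 4*J² (k(J) = (2*J)² = 4*J²)
49184/k(94 - 1*106) + ((g - 18)*(-41))/b = 49184/((4*(94 - 1*106)²)) + ((-17/15 - 18)*(-41))/3506 = 49184/((4*(94 - 106)²)) - 287/15*(-41)*(1/3506) = 49184/((4*(-12)²)) + (11767/15)*(1/3506) = 49184/((4*144)) + 11767/52590 = 49184/576 + 11767/52590 = 49184*(1/576) + 11767/52590 = 1537/18 + 11767/52590 = 6753553/78885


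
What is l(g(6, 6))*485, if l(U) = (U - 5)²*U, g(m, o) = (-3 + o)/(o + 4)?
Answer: 642819/200 ≈ 3214.1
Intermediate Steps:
g(m, o) = (-3 + o)/(4 + o)
l(U) = U*(-5 + U)² (l(U) = (-5 + U)²*U = U*(-5 + U)²)
l(g(6, 6))*485 = (((-3 + 6)/(4 + 6))*(-5 + (-3 + 6)/(4 + 6))²)*485 = ((3/10)*(-5 + 3/10)²)*485 = (((⅒)*3)*(-5 + (⅒)*3)²)*485 = (3*(-5 + 3/10)²/10)*485 = (3*(-47/10)²/10)*485 = ((3/10)*(2209/100))*485 = (6627/1000)*485 = 642819/200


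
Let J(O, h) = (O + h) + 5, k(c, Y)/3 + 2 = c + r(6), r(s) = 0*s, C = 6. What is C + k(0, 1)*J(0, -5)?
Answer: 6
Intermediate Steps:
r(s) = 0
k(c, Y) = -6 + 3*c (k(c, Y) = -6 + 3*(c + 0) = -6 + 3*c)
J(O, h) = 5 + O + h
C + k(0, 1)*J(0, -5) = 6 + (-6 + 3*0)*(5 + 0 - 5) = 6 + (-6 + 0)*0 = 6 - 6*0 = 6 + 0 = 6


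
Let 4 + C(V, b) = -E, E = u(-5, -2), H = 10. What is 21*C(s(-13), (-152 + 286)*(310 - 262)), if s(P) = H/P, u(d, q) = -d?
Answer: -189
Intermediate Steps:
E = 5 (E = -1*(-5) = 5)
s(P) = 10/P
C(V, b) = -9 (C(V, b) = -4 - 1*5 = -4 - 5 = -9)
21*C(s(-13), (-152 + 286)*(310 - 262)) = 21*(-9) = -189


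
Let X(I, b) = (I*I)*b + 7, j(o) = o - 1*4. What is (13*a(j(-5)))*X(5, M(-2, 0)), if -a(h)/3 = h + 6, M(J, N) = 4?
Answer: 12519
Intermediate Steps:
j(o) = -4 + o (j(o) = o - 4 = -4 + o)
X(I, b) = 7 + b*I² (X(I, b) = I²*b + 7 = b*I² + 7 = 7 + b*I²)
a(h) = -18 - 3*h (a(h) = -3*(h + 6) = -3*(6 + h) = -18 - 3*h)
(13*a(j(-5)))*X(5, M(-2, 0)) = (13*(-18 - 3*(-4 - 5)))*(7 + 4*5²) = (13*(-18 - 3*(-9)))*(7 + 4*25) = (13*(-18 + 27))*(7 + 100) = (13*9)*107 = 117*107 = 12519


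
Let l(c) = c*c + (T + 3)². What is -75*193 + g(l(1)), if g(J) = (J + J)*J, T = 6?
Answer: -1027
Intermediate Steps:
l(c) = 81 + c² (l(c) = c*c + (6 + 3)² = c² + 9² = c² + 81 = 81 + c²)
g(J) = 2*J² (g(J) = (2*J)*J = 2*J²)
-75*193 + g(l(1)) = -75*193 + 2*(81 + 1²)² = -14475 + 2*(81 + 1)² = -14475 + 2*82² = -14475 + 2*6724 = -14475 + 13448 = -1027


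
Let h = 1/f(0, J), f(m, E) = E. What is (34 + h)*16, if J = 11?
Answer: 6000/11 ≈ 545.45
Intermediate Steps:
h = 1/11 ≈ 0.090909
(34 + h)*16 = (34 + 1/11)*16 = (375/11)*16 = 6000/11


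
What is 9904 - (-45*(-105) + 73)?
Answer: 5106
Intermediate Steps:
9904 - (-45*(-105) + 73) = 9904 - (4725 + 73) = 9904 - 1*4798 = 9904 - 4798 = 5106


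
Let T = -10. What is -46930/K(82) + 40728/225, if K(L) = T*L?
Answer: 1465207/6150 ≈ 238.25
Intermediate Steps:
K(L) = -10*L
-46930/K(82) + 40728/225 = -46930/((-10*82)) + 40728/225 = -46930/(-820) + 40728*(1/225) = -46930*(-1/820) + 13576/75 = 4693/82 + 13576/75 = 1465207/6150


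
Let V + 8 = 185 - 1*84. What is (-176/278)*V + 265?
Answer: 28651/139 ≈ 206.12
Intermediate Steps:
V = 93 (V = -8 + (185 - 1*84) = -8 + (185 - 84) = -8 + 101 = 93)
(-176/278)*V + 265 = -176/278*93 + 265 = -176*1/278*93 + 265 = -88/139*93 + 265 = -8184/139 + 265 = 28651/139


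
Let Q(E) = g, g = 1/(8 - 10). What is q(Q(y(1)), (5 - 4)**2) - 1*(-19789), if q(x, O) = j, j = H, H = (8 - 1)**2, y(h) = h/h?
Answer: 19838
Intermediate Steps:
y(h) = 1
H = 49 (H = 7**2 = 49)
g = -1/2 (g = 1/(-2) = -1/2 ≈ -0.50000)
Q(E) = -1/2
j = 49
q(x, O) = 49
q(Q(y(1)), (5 - 4)**2) - 1*(-19789) = 49 - 1*(-19789) = 49 + 19789 = 19838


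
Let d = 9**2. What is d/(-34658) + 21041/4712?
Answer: 11755763/2634008 ≈ 4.4631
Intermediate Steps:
d = 81
d/(-34658) + 21041/4712 = 81/(-34658) + 21041/4712 = 81*(-1/34658) + 21041*(1/4712) = -81/34658 + 21041/4712 = 11755763/2634008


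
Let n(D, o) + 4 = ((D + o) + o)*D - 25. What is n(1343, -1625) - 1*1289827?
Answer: -3850957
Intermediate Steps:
n(D, o) = -29 + D*(D + 2*o) (n(D, o) = -4 + (((D + o) + o)*D - 25) = -4 + ((D + 2*o)*D - 25) = -4 + (D*(D + 2*o) - 25) = -4 + (-25 + D*(D + 2*o)) = -29 + D*(D + 2*o))
n(1343, -1625) - 1*1289827 = (-29 + 1343² + 2*1343*(-1625)) - 1*1289827 = (-29 + 1803649 - 4364750) - 1289827 = -2561130 - 1289827 = -3850957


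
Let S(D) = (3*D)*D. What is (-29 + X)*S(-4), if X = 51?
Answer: 1056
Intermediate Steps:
S(D) = 3*D**2
(-29 + X)*S(-4) = (-29 + 51)*(3*(-4)**2) = 22*(3*16) = 22*48 = 1056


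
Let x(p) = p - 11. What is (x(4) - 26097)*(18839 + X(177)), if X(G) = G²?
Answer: -1309585472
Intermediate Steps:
x(p) = -11 + p
(x(4) - 26097)*(18839 + X(177)) = ((-11 + 4) - 26097)*(18839 + 177²) = (-7 - 26097)*(18839 + 31329) = -26104*50168 = -1309585472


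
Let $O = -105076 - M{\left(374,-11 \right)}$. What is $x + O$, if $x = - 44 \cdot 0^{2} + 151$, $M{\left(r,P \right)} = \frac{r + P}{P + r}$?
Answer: $-104926$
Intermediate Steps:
$M{\left(r,P \right)} = 1$ ($M{\left(r,P \right)} = \frac{P + r}{P + r} = 1$)
$x = 151$ ($x = \left(-44\right) 0 + 151 = 0 + 151 = 151$)
$O = -105077$ ($O = -105076 - 1 = -105077$)
$x + O = 151 - 105077 = -104926$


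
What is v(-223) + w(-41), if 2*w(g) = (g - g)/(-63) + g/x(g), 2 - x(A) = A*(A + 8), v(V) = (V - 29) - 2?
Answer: -686267/2702 ≈ -253.98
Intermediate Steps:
v(V) = -31 + V (v(V) = (-29 + V) - 2 = -31 + V)
x(A) = 2 - A*(8 + A) (x(A) = 2 - A*(A + 8) = 2 - A*(8 + A))
w(g) = g/(2*(2 - g² - 8*g)) (w(g) = ((g - g)/(-63) + g/(2 - g² - 8*g))/2 = (0*(-1/63) + g/(2 - g² - 8*g))/2 = (0 + g/(2 - g² - 8*g))/2 = (g/(2 - g² - 8*g))/2 = g/(2*(2 - g² - 8*g)))
v(-223) + w(-41) = (-31 - 223) - 1*(-41)/(-4 + 2*(-41)² + 16*(-41)) = -254 - 1*(-41)/(-4 + 2*1681 - 656) = -254 - 1*(-41)/(-4 + 3362 - 656) = -254 - 1*(-41)/2702 = -254 - 1*(-41)*1/2702 = -254 + 41/2702 = -686267/2702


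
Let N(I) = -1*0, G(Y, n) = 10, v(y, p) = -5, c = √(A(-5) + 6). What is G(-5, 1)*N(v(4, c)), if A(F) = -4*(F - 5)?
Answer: 0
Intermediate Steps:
A(F) = 20 - 4*F (A(F) = -4*(-5 + F) = 20 - 4*F)
c = √46 (c = √((20 - 4*(-5)) + 6) = √((20 + 20) + 6) = √(40 + 6) = √46 ≈ 6.7823)
N(I) = 0
G(-5, 1)*N(v(4, c)) = 10*0 = 0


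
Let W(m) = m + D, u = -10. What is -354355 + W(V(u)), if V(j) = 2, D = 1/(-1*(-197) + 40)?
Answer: -83981660/237 ≈ -3.5435e+5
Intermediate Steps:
D = 1/237 (D = 1/(197 + 40) = 1/237 ≈ 0.0042194)
W(m) = 1/237 + m (W(m) = m + 1/237 = 1/237 + m)
-354355 + W(V(u)) = -354355 + (1/237 + 2) = -354355 + 475/237 = -83981660/237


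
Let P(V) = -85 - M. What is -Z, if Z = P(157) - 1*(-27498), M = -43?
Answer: -27456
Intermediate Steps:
P(V) = -42 (P(V) = -85 - 1*(-43) = -85 + 43 = -42)
Z = 27456 (Z = -42 - 1*(-27498) = -42 + 27498 = 27456)
-Z = -1*27456 = -27456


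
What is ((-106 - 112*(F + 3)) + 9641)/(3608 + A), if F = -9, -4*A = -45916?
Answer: 10207/15087 ≈ 0.67654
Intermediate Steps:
A = 11479 (A = -¼*(-45916) = 11479)
((-106 - 112*(F + 3)) + 9641)/(3608 + A) = ((-106 - 112*(-9 + 3)) + 9641)/(3608 + 11479) = ((-106 - 112*(-6)) + 9641)/15087 = ((-106 + 672) + 9641)*(1/15087) = (566 + 9641)*(1/15087) = 10207*(1/15087) = 10207/15087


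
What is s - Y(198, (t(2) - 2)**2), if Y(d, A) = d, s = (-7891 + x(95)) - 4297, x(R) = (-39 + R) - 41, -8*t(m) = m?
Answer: -12371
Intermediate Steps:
t(m) = -m/8
x(R) = -80 + R
s = -12173 (s = (-7891 + (-80 + 95)) - 4297 = (-7891 + 15) - 4297 = -7876 - 4297 = -12173)
s - Y(198, (t(2) - 2)**2) = -12173 - 1*198 = -12173 - 198 = -12371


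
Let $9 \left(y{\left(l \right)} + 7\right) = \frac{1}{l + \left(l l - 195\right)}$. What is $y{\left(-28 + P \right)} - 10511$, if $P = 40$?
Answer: $- \frac{3691819}{351} \approx -10518.0$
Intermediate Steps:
$y{\left(l \right)} = -7 + \frac{1}{9 \left(-195 + l + l^{2}\right)}$ ($y{\left(l \right)} = -7 + \frac{1}{9 \left(l + \left(l l - 195\right)\right)} = -7 + \frac{1}{9 \left(l + \left(l^{2} - 195\right)\right)} = -7 + \frac{1}{9 \left(l + \left(-195 + l^{2}\right)\right)} = -7 + \frac{1}{9 \left(-195 + l + l^{2}\right)}$)
$y{\left(-28 + P \right)} - 10511 = \frac{\frac{12286}{9} - 7 \left(-28 + 40\right) - 7 \left(-28 + 40\right)^{2}}{-195 + \left(-28 + 40\right) + \left(-28 + 40\right)^{2}} - 10511 = \frac{\frac{12286}{9} - 84 - 7 \cdot 12^{2}}{-195 + 12 + 12^{2}} - 10511 = \frac{\frac{12286}{9} - 84 - 1008}{-195 + 12 + 144} - 10511 = \frac{\frac{12286}{9} - 84 - 1008}{-39} - 10511 = \left(- \frac{1}{39}\right) \frac{2458}{9} - 10511 = - \frac{2458}{351} - 10511 = - \frac{3691819}{351}$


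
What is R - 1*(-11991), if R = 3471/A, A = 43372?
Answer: 520077123/43372 ≈ 11991.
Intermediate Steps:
R = 3471/43372 ≈ 0.080029
R - 1*(-11991) = 3471/43372 - 1*(-11991) = 3471/43372 + 11991 = 520077123/43372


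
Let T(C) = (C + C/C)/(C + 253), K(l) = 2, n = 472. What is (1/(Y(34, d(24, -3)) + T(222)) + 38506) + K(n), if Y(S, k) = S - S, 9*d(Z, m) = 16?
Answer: 8587759/223 ≈ 38510.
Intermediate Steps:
d(Z, m) = 16/9 (d(Z, m) = (1/9)*16 = 16/9)
Y(S, k) = 0
T(C) = (1 + C)/(253 + C) (T(C) = (C + 1)/(253 + C) = (1 + C)/(253 + C))
(1/(Y(34, d(24, -3)) + T(222)) + 38506) + K(n) = (1/(0 + (1 + 222)/(253 + 222)) + 38506) + 2 = (1/(0 + 223/475) + 38506) + 2 = (1/(223/475) + 38506) + 2 = (475/223 + 38506) + 2 = 8587313/223 + 2 = 8587759/223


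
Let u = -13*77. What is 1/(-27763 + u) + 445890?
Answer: 12825579959/28764 ≈ 4.4589e+5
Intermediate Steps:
u = -1001
1/(-27763 + u) + 445890 = 1/(-27763 - 1001) + 445890 = 1/(-28764) + 445890 = -1/28764 + 445890 = 12825579959/28764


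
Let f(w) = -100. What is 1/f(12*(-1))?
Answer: -1/100 ≈ -0.010000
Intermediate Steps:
1/f(12*(-1)) = 1/(-100) = -1/100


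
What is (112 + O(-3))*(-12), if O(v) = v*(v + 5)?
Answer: -1272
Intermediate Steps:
O(v) = v*(5 + v)
(112 + O(-3))*(-12) = (112 - 3*(5 - 3))*(-12) = (112 - 3*2)*(-12) = (112 - 6)*(-12) = 106*(-12) = -1272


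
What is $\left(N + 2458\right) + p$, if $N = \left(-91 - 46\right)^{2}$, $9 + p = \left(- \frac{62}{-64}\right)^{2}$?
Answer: $\frac{21728193}{1024} \approx 21219.0$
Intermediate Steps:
$p = - \frac{8255}{1024}$ ($p = -9 + \left(- \frac{62}{-64}\right)^{2} = -9 + \left(\left(-62\right) \left(- \frac{1}{64}\right)\right)^{2} = -9 + \left(\frac{31}{32}\right)^{2} = -9 + \frac{961}{1024} = - \frac{8255}{1024} \approx -8.0615$)
$N = 18769$ ($N = \left(-137\right)^{2} = 18769$)
$\left(N + 2458\right) + p = \left(18769 + 2458\right) - \frac{8255}{1024} = 21227 - \frac{8255}{1024} = \frac{21728193}{1024}$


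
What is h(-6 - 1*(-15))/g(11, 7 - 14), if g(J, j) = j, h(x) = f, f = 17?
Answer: -17/7 ≈ -2.4286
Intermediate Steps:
h(x) = 17
h(-6 - 1*(-15))/g(11, 7 - 14) = 17/(7 - 14) = 17/(-7) = 17*(-⅐) = -17/7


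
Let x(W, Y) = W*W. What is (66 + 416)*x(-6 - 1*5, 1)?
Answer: 58322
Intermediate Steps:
x(W, Y) = W²
(66 + 416)*x(-6 - 1*5, 1) = (66 + 416)*(-6 - 1*5)² = 482*(-6 - 5)² = 482*(-11)² = 482*121 = 58322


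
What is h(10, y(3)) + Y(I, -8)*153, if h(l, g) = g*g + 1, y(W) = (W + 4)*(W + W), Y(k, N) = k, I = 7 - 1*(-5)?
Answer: 3601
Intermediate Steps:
I = 12 (I = 7 + 5 = 12)
y(W) = 2*W*(4 + W) (y(W) = (4 + W)*(2*W) = 2*W*(4 + W))
h(l, g) = 1 + g² (h(l, g) = g² + 1 = 1 + g²)
h(10, y(3)) + Y(I, -8)*153 = (1 + (2*3*(4 + 3))²) + 12*153 = (1 + (2*3*7)²) + 1836 = (1 + 42²) + 1836 = (1 + 1764) + 1836 = 1765 + 1836 = 3601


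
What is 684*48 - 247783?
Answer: -214951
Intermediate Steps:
684*48 - 247783 = 32832 - 247783 = -214951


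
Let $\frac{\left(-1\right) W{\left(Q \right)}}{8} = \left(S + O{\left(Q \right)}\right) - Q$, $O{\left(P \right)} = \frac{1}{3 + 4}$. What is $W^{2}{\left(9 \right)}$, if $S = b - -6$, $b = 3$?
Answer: $\frac{64}{49} \approx 1.3061$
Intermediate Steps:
$S = 9$ ($S = 3 - -6 = 3 + 6 = 9$)
$O{\left(P \right)} = \frac{1}{7}$
$W{\left(Q \right)} = - \frac{512}{7} + 8 Q$ ($W{\left(Q \right)} = - 8 \left(\left(9 + \frac{1}{7}\right) - Q\right) = - 8 \left(\frac{64}{7} - Q\right) = - \frac{512}{7} + 8 Q$)
$W^{2}{\left(9 \right)} = \left(- \frac{512}{7} + 8 \cdot 9\right)^{2} = \left(- \frac{512}{7} + 72\right)^{2} = \left(- \frac{8}{7}\right)^{2} = \frac{64}{49}$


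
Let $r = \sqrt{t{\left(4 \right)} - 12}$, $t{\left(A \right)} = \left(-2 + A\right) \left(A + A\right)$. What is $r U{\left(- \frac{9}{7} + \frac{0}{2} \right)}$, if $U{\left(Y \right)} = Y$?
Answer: $- \frac{18}{7} \approx -2.5714$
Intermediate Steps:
$t{\left(A \right)} = 2 A \left(-2 + A\right)$ ($t{\left(A \right)} = \left(-2 + A\right) 2 A = 2 A \left(-2 + A\right)$)
$r = 2$ ($r = \sqrt{2 \cdot 4 \left(-2 + 4\right) - 12} = \sqrt{2 \cdot 4 \cdot 2 - 12} = \sqrt{16 - 12} = \sqrt{4} = 2$)
$r U{\left(- \frac{9}{7} + \frac{0}{2} \right)} = 2 \left(- \frac{9}{7} + \frac{0}{2}\right) = 2 \left(\left(-9\right) \frac{1}{7} + 0 \cdot \frac{1}{2}\right) = 2 \left(- \frac{9}{7} + 0\right) = 2 \left(- \frac{9}{7}\right) = - \frac{18}{7}$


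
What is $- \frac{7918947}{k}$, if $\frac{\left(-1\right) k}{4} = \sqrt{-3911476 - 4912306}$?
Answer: $- \frac{7918947 i \sqrt{8823782}}{35295128} \approx - 666.47 i$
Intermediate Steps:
$k = - 4 i \sqrt{8823782}$ ($k = - 4 \sqrt{-3911476 - 4912306} = - 4 \sqrt{-8823782} = - 4 i \sqrt{8823782} \approx - 11882.0 i$)
$- \frac{7918947}{k} = - \frac{7918947}{\left(-4\right) i \sqrt{8823782}} = - 7918947 \frac{i \sqrt{8823782}}{35295128} = - \frac{7918947 i \sqrt{8823782}}{35295128}$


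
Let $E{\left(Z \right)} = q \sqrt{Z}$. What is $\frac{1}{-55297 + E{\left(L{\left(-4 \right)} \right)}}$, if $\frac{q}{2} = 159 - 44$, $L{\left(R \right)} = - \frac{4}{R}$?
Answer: $- \frac{1}{55067} \approx -1.816 \cdot 10^{-5}$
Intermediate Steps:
$q = 230$ ($q = 2 \left(159 - 44\right) = 2 \cdot 115 = 230$)
$E{\left(Z \right)} = 230 \sqrt{Z}$
$\frac{1}{-55297 + E{\left(L{\left(-4 \right)} \right)}} = \frac{1}{-55297 + 230 \sqrt{- \frac{4}{-4}}} = \frac{1}{-55297 + 230 \sqrt{\left(-4\right) \left(- \frac{1}{4}\right)}} = \frac{1}{-55297 + 230 \sqrt{1}} = \frac{1}{-55297 + 230 \cdot 1} = \frac{1}{-55297 + 230} = \frac{1}{-55067} = - \frac{1}{55067}$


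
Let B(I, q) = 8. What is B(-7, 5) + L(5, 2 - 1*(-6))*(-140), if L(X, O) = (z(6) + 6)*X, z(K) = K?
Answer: -8392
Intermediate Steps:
L(X, O) = 12*X (L(X, O) = (6 + 6)*X = 12*X)
B(-7, 5) + L(5, 2 - 1*(-6))*(-140) = 8 + (12*5)*(-140) = 8 + 60*(-140) = 8 - 8400 = -8392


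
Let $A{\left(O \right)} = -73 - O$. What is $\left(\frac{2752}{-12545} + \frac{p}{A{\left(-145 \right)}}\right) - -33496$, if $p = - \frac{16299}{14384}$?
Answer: $\frac{48353757329901}{1443578240} \approx 33496.0$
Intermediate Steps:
$p = - \frac{16299}{14384}$ ($p = \left(-16299\right) \frac{1}{14384} = - \frac{16299}{14384} \approx -1.1331$)
$\left(\frac{2752}{-12545} + \frac{p}{A{\left(-145 \right)}}\right) - -33496 = \left(\frac{2752}{-12545} - \frac{16299}{14384 \left(-73 - -145\right)}\right) - -33496 = \left(2752 \left(- \frac{1}{12545}\right) - \frac{16299}{14384 \left(-73 + 145\right)}\right) + 33496 = \left(- \frac{2752}{12545} - \frac{16299}{14384 \cdot 72}\right) + 33496 = \left(- \frac{2752}{12545} - \frac{1811}{115072}\right) + 33496 = - \frac{339397139}{1443578240} + 33496 = \frac{48353757329901}{1443578240}$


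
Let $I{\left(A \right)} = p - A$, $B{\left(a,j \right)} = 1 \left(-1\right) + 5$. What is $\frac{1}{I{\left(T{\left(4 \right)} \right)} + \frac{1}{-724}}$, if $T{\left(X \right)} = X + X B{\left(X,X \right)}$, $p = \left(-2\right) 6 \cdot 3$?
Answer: $- \frac{724}{40545} \approx -0.017857$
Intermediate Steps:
$B{\left(a,j \right)} = 4$ ($B{\left(a,j \right)} = -1 + 5 = 4$)
$p = -36$ ($p = \left(-12\right) 3 = -36$)
$T{\left(X \right)} = 5 X$ ($T{\left(X \right)} = X + X 4 = X + 4 X = 5 X$)
$I{\left(A \right)} = -36 - A$
$\frac{1}{I{\left(T{\left(4 \right)} \right)} + \frac{1}{-724}} = \frac{1}{\left(-36 - 5 \cdot 4\right) + \frac{1}{-724}} = \frac{1}{\left(-36 - 20\right) - \frac{1}{724}} = \frac{1}{-56 - \frac{1}{724}} = \frac{1}{- \frac{40545}{724}} = - \frac{724}{40545}$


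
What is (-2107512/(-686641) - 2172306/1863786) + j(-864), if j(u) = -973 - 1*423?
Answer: -15649976065165/11225893709 ≈ -1394.1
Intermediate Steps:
j(u) = -1396 (j(u) = -973 - 423 = -1396)
(-2107512/(-686641) - 2172306/1863786) + j(-864) = (-2107512/(-686641) - 2172306/1863786) - 1396 = (-2107512*(-1/686641) - 2172306*1/1863786) - 1396 = (2107512/686641 - 362051/310631) - 1396 = 21371552599/11225893709 - 1396 = -15649976065165/11225893709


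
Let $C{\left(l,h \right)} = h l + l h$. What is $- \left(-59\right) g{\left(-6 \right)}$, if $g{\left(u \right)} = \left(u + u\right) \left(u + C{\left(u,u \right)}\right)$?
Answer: $-46728$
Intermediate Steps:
$C{\left(l,h \right)} = 2 h l$ ($C{\left(l,h \right)} = h l + h l = 2 h l$)
$g{\left(u \right)} = 2 u \left(u + 2 u^{2}\right)$ ($g{\left(u \right)} = \left(u + u\right) \left(u + 2 u u\right) = 2 u \left(u + 2 u^{2}\right)$)
$- \left(-59\right) g{\left(-6 \right)} = - \left(-59\right) \left(-6\right)^{2} \left(2 + 4 \left(-6\right)\right) = - \left(-59\right) 36 \left(2 - 24\right) = - \left(-59\right) 36 \left(-22\right) = - \left(-59\right) \left(-792\right) = \left(-1\right) 46728 = -46728$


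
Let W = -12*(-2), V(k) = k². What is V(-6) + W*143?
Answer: 3468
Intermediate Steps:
W = 24
V(-6) + W*143 = (-6)² + 24*143 = 36 + 3432 = 3468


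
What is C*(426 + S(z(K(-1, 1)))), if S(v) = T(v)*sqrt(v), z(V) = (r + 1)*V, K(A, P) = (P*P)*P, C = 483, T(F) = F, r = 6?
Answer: 205758 + 3381*sqrt(7) ≈ 2.1470e+5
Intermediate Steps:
K(A, P) = P**3 (K(A, P) = P**2*P = P**3)
z(V) = 7*V (z(V) = (6 + 1)*V = 7*V)
S(v) = v**(3/2) (S(v) = v*sqrt(v) = v**(3/2))
C*(426 + S(z(K(-1, 1)))) = 483*(426 + (7*1**3)**(3/2)) = 483*(426 + (7*1)**(3/2)) = 483*(426 + 7**(3/2)) = 483*(426 + 7*sqrt(7)) = 205758 + 3381*sqrt(7)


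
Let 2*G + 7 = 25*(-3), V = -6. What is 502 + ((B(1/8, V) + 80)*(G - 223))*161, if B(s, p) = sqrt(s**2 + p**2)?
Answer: -3399818 - 5313*sqrt(2305) ≈ -3.6549e+6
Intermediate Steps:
B(s, p) = sqrt(p**2 + s**2)
G = -41 (G = -7/2 + (25*(-3))/2 = -7/2 + (1/2)*(-75) = -7/2 - 75/2 = -41)
502 + ((B(1/8, V) + 80)*(G - 223))*161 = 502 + ((sqrt((-6)**2 + (1/8)**2) + 80)*(-41 - 223))*161 = 502 + ((sqrt(36 + (1/8)**2) + 80)*(-264))*161 = 502 + ((sqrt(36 + 1/64) + 80)*(-264))*161 = 502 + ((sqrt(2305/64) + 80)*(-264))*161 = 502 + ((sqrt(2305)/8 + 80)*(-264))*161 = 502 + ((80 + sqrt(2305)/8)*(-264))*161 = 502 + (-21120 - 33*sqrt(2305))*161 = 502 + (-3400320 - 5313*sqrt(2305)) = -3399818 - 5313*sqrt(2305)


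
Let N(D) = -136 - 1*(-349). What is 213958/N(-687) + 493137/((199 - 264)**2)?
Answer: 1009010731/899925 ≈ 1121.2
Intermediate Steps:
N(D) = 213 (N(D) = -136 + 349 = 213)
213958/N(-687) + 493137/((199 - 264)**2) = 213958/213 + 493137/((199 - 264)**2) = 213958*(1/213) + 493137/((-65)**2) = 213958/213 + 493137/4225 = 1009010731/899925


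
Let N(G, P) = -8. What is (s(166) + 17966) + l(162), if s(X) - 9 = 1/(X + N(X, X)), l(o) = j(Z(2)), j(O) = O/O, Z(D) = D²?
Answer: 2840209/158 ≈ 17976.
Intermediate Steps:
j(O) = 1
l(o) = 1
s(X) = 9 + 1/(-8 + X) (s(X) = 9 + 1/(X - 8) = 9 + 1/(-8 + X))
(s(166) + 17966) + l(162) = ((-71 + 9*166)/(-8 + 166) + 17966) + 1 = ((-71 + 1494)/158 + 17966) + 1 = ((1/158)*1423 + 17966) + 1 = (1423/158 + 17966) + 1 = 2840051/158 + 1 = 2840209/158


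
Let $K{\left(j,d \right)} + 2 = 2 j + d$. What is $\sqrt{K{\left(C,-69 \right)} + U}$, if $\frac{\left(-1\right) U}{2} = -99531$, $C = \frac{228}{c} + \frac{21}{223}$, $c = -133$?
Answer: $\frac{\sqrt{484877652973}}{1561} \approx 446.08$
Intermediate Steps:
$C = - \frac{2529}{1561}$ ($C = \frac{228}{-133} + \frac{21}{223} = 228 \left(- \frac{1}{133}\right) + 21 \cdot \frac{1}{223} = - \frac{12}{7} + \frac{21}{223} = - \frac{2529}{1561} \approx -1.6201$)
$U = 199062$ ($U = \left(-2\right) \left(-99531\right) = 199062$)
$K{\left(j,d \right)} = -2 + d + 2 j$ ($K{\left(j,d \right)} = -2 + \left(2 j + d\right) = -2 + \left(d + 2 j\right) = -2 + d + 2 j$)
$\sqrt{K{\left(C,-69 \right)} + U} = \sqrt{\left(-2 - 69 + 2 \left(- \frac{2529}{1561}\right)\right) + 199062} = \sqrt{\left(-2 - 69 - \frac{5058}{1561}\right) + 199062} = \sqrt{- \frac{115889}{1561} + 199062} = \sqrt{\frac{310619893}{1561}} = \frac{\sqrt{484877652973}}{1561}$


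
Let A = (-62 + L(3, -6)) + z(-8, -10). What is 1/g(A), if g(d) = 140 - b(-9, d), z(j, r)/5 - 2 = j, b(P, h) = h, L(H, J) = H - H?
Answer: 1/232 ≈ 0.0043103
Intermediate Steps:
L(H, J) = 0
z(j, r) = 10 + 5*j
A = -92 (A = (-62 + 0) + (10 + 5*(-8)) = -62 + (10 - 40) = -62 - 30 = -92)
g(d) = 140 - d
1/g(A) = 1/(140 - 1*(-92)) = 1/(140 + 92) = 1/232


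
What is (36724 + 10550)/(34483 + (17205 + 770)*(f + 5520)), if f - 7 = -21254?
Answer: -23637/141329171 ≈ -0.00016725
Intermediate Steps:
f = -21247 (f = 7 - 21254 = -21247)
(36724 + 10550)/(34483 + (17205 + 770)*(f + 5520)) = (36724 + 10550)/(34483 + (17205 + 770)*(-21247 + 5520)) = 47274/(34483 + 17975*(-15727)) = 47274/(34483 - 282692825) = 47274/(-282658342) = 47274*(-1/282658342) = -23637/141329171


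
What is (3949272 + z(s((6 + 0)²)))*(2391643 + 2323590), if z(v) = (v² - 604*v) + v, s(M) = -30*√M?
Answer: 19286302599396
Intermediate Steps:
z(v) = v² - 603*v
(3949272 + z(s((6 + 0)²)))*(2391643 + 2323590) = (3949272 + (-30*√((6 + 0)²))*(-603 - 30*√((6 + 0)²)))*(2391643 + 2323590) = (3949272 + (-30*√(6²))*(-603 - 30*√(6²)))*4715233 = (3949272 + (-30*√36)*(-603 - 30*√36))*4715233 = (3949272 + (-30*6)*(-603 - 30*6))*4715233 = (3949272 - 180*(-603 - 180))*4715233 = (3949272 - 180*(-783))*4715233 = (3949272 + 140940)*4715233 = 4090212*4715233 = 19286302599396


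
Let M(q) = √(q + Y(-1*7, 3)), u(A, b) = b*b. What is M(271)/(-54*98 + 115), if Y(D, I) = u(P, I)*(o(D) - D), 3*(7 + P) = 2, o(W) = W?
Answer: -√271/5177 ≈ -0.0031798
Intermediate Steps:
P = -19/3 (P = -7 + (⅓)*2 = -7 + ⅔ = -19/3 ≈ -6.3333)
u(A, b) = b²
Y(D, I) = 0 (Y(D, I) = I²*(D - D) = I²*0 = 0)
M(q) = √q (M(q) = √(q + 0) = √q)
M(271)/(-54*98 + 115) = √271/(-54*98 + 115) = √271/(-5292 + 115) = √271/(-5177) = √271*(-1/5177) = -√271/5177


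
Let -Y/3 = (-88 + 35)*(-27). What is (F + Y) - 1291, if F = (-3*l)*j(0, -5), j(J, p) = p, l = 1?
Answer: -5569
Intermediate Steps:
Y = -4293 (Y = -3*(-88 + 35)*(-27) = -(-159)*(-27) = -3*1431 = -4293)
F = 15 (F = -3*1*(-5) = -3*(-5) = 15)
(F + Y) - 1291 = (15 - 4293) - 1291 = -4278 - 1291 = -5569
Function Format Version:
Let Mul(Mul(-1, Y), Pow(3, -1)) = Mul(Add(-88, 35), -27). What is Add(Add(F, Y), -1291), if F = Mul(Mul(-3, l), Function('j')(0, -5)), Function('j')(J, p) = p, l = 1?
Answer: -5569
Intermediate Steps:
Y = -4293 (Y = Mul(-3, Mul(Add(-88, 35), -27)) = Mul(-3, Mul(-53, -27)) = Mul(-3, 1431) = -4293)
F = 15 (F = Mul(Mul(-3, 1), -5) = Mul(-3, -5) = 15)
Add(Add(F, Y), -1291) = Add(Add(15, -4293), -1291) = Add(-4278, -1291) = -5569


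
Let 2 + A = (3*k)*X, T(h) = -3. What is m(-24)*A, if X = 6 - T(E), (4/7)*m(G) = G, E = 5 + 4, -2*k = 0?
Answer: 84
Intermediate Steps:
k = 0 (k = -½*0 = 0)
E = 9
m(G) = 7*G/4
X = 9 (X = 6 - 1*(-3) = 6 + 3 = 9)
A = -2 (A = -2 + (3*0)*9 = -2 + 0*9 = -2 + 0 = -2)
m(-24)*A = ((7/4)*(-24))*(-2) = -42*(-2) = 84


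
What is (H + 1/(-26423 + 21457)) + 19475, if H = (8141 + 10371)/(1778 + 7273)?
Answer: 875439926891/44947266 ≈ 19477.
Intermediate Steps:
H = 18512/9051 ≈ 2.0453
(H + 1/(-26423 + 21457)) + 19475 = (18512/9051 + 1/(-26423 + 21457)) + 19475 = (18512/9051 + 1/(-4966)) + 19475 = (18512/9051 - 1/4966) + 19475 = 91921541/44947266 + 19475 = 875439926891/44947266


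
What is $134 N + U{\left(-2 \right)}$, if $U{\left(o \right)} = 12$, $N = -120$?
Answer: $-16068$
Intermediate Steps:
$134 N + U{\left(-2 \right)} = 134 \left(-120\right) + 12 = -16080 + 12 = -16068$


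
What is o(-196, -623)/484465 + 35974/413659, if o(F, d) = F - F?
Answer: 35974/413659 ≈ 0.086965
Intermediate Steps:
o(F, d) = 0
o(-196, -623)/484465 + 35974/413659 = 0/484465 + 35974/413659 = 0*(1/484465) + 35974*(1/413659) = 0 + 35974/413659 = 35974/413659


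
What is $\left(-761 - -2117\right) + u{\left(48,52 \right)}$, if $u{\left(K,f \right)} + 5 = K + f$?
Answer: $1451$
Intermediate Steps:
$u{\left(K,f \right)} = -5 + K + f$ ($u{\left(K,f \right)} = -5 + \left(K + f\right) = -5 + K + f$)
$\left(-761 - -2117\right) + u{\left(48,52 \right)} = \left(-761 - -2117\right) + \left(-5 + 48 + 52\right) = \left(-761 + 2117\right) + 95 = 1356 + 95 = 1451$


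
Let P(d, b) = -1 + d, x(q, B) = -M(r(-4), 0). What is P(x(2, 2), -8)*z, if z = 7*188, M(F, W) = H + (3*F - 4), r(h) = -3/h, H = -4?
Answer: 6251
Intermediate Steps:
M(F, W) = -8 + 3*F (M(F, W) = -4 + (3*F - 4) = -4 + (-4 + 3*F) = -8 + 3*F)
x(q, B) = 23/4 (x(q, B) = -(-8 + 3*(-3/(-4))) = -(-8 + 3*(-3*(-¼))) = -(-8 + 3*(¾)) = -(-8 + 9/4) = -1*(-23/4) = 23/4)
z = 1316
P(x(2, 2), -8)*z = (-1 + 23/4)*1316 = (19/4)*1316 = 6251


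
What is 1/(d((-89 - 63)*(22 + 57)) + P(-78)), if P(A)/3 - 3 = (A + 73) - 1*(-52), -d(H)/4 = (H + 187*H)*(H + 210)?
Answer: -1/106536128618 ≈ -9.3865e-12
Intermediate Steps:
d(H) = -752*H*(210 + H) (d(H) = -4*(H + 187*H)*(H + 210) = -4*188*H*(210 + H) = -752*H*(210 + H))
P(A) = 384 + 3*A (P(A) = 9 + 3*((A + 73) - 1*(-52)) = 9 + 3*((73 + A) + 52) = 9 + 3*(125 + A) = 9 + (375 + 3*A) = 384 + 3*A)
1/(d((-89 - 63)*(22 + 57)) + P(-78)) = 1/(-752*(-89 - 63)*(22 + 57)*(210 + (-89 - 63)*(22 + 57)) + (384 + 3*(-78))) = 1/(-752*(-152*79)*(210 - 152*79) + (384 - 234)) = 1/(-752*(-12008)*(210 - 12008) + 150) = 1/(-752*(-12008)*(-11798) + 150) = 1/(-106536128768 + 150) = 1/(-106536128618) = -1/106536128618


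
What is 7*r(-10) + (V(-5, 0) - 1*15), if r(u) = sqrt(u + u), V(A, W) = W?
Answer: -15 + 14*I*sqrt(5) ≈ -15.0 + 31.305*I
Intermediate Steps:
r(u) = sqrt(2)*sqrt(u) (r(u) = sqrt(2*u) = sqrt(2)*sqrt(u))
7*r(-10) + (V(-5, 0) - 1*15) = 7*(sqrt(2)*sqrt(-10)) + (0 - 1*15) = 7*(sqrt(2)*(I*sqrt(10))) + (0 - 15) = 7*(2*I*sqrt(5)) - 15 = 14*I*sqrt(5) - 15 = -15 + 14*I*sqrt(5)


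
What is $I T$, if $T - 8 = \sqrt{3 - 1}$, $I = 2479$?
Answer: $19832 + 2479 \sqrt{2} \approx 23338.0$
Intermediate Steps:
$T = 8 + \sqrt{2}$ ($T = 8 + \sqrt{3 - 1} = 8 + \sqrt{2} \approx 9.4142$)
$I T = 2479 \left(8 + \sqrt{2}\right) = 19832 + 2479 \sqrt{2}$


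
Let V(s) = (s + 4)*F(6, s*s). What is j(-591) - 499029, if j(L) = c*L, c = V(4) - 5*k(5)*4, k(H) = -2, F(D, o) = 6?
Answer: -551037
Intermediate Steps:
V(s) = 24 + 6*s (V(s) = (s + 4)*6 = (4 + s)*6 = 24 + 6*s)
c = 88 (c = (24 + 6*4) - 5*(-2)*4 = (24 + 24) + 10*4 = 48 + 40 = 88)
j(L) = 88*L
j(-591) - 499029 = 88*(-591) - 499029 = -52008 - 499029 = -551037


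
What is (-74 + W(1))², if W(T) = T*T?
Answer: 5329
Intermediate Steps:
W(T) = T²
(-74 + W(1))² = (-74 + 1²)² = (-74 + 1)² = (-73)² = 5329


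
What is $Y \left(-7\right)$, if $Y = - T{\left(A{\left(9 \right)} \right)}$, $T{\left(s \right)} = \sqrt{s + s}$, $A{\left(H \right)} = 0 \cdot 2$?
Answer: $0$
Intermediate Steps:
$A{\left(H \right)} = 0$
$T{\left(s \right)} = \sqrt{2} \sqrt{s}$ ($T{\left(s \right)} = \sqrt{2 s} = \sqrt{2} \sqrt{s}$)
$Y = 0$ ($Y = - \sqrt{2} \sqrt{0} = - \sqrt{2} \cdot 0 = \left(-1\right) 0 = 0$)
$Y \left(-7\right) = 0 \left(-7\right) = 0$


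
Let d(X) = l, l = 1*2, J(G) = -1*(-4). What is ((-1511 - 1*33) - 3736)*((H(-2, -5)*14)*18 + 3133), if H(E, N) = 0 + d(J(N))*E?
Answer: -11220000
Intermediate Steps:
J(G) = 4
l = 2
d(X) = 2
H(E, N) = 2*E (H(E, N) = 0 + 2*E = 2*E)
((-1511 - 1*33) - 3736)*((H(-2, -5)*14)*18 + 3133) = ((-1511 - 1*33) - 3736)*(((2*(-2))*14)*18 + 3133) = ((-1511 - 33) - 3736)*(-4*14*18 + 3133) = (-1544 - 3736)*(-56*18 + 3133) = -5280*(-1008 + 3133) = -5280*2125 = -11220000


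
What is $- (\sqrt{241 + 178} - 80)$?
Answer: $80 - \sqrt{419} \approx 59.531$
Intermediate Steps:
$- (\sqrt{241 + 178} - 80) = - (\sqrt{419} - 80) = - (-80 + \sqrt{419}) = 80 - \sqrt{419}$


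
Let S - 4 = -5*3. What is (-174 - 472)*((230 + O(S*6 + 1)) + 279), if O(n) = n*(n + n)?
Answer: -5787514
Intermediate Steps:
S = -11 (S = 4 - 5*3 = 4 - 15 = -11)
O(n) = 2*n**2 (O(n) = n*(2*n) = 2*n**2)
(-174 - 472)*((230 + O(S*6 + 1)) + 279) = (-174 - 472)*((230 + 2*(-11*6 + 1)**2) + 279) = -646*((230 + 2*(-66 + 1)**2) + 279) = -646*((230 + 2*(-65)**2) + 279) = -646*((230 + 2*4225) + 279) = -646*((230 + 8450) + 279) = -646*(8680 + 279) = -646*8959 = -5787514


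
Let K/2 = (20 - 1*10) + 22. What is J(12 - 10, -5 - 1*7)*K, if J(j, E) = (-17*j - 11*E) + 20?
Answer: 7552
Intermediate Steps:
J(j, E) = 20 - 17*j - 11*E
K = 64 (K = 2*((20 - 1*10) + 22) = 2*((20 - 10) + 22) = 2*(10 + 22) = 2*32 = 64)
J(12 - 10, -5 - 1*7)*K = (20 - 17*(12 - 10) - 11*(-5 - 1*7))*64 = (20 - 17*2 - 11*(-5 - 7))*64 = (20 - 34 - 11*(-12))*64 = (20 - 34 + 132)*64 = 118*64 = 7552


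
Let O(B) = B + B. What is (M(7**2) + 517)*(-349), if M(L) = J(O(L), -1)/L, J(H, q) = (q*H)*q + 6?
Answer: -8877513/49 ≈ -1.8117e+5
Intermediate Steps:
O(B) = 2*B
J(H, q) = 6 + H*q**2 (J(H, q) = (H*q)*q + 6 = H*q**2 + 6 = 6 + H*q**2)
M(L) = (6 + 2*L)/L (M(L) = (6 + (2*L)*(-1)**2)/L = (6 + (2*L)*1)/L = (6 + 2*L)/L)
(M(7**2) + 517)*(-349) = ((2 + 6/(7**2)) + 517)*(-349) = ((2 + 6/49) + 517)*(-349) = (104/49 + 517)*(-349) = (25437/49)*(-349) = -8877513/49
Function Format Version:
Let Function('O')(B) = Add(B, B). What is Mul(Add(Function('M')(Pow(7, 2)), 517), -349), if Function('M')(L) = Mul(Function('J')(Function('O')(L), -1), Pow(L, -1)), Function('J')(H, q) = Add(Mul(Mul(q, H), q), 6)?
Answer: Rational(-8877513, 49) ≈ -1.8117e+5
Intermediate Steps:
Function('O')(B) = Mul(2, B)
Function('J')(H, q) = Add(6, Mul(H, Pow(q, 2))) (Function('J')(H, q) = Add(Mul(Mul(H, q), q), 6) = Add(Mul(H, Pow(q, 2)), 6) = Add(6, Mul(H, Pow(q, 2))))
Function('M')(L) = Mul(Pow(L, -1), Add(6, Mul(2, L))) (Function('M')(L) = Mul(Add(6, Mul(Mul(2, L), Pow(-1, 2))), Pow(L, -1)) = Mul(Add(6, Mul(Mul(2, L), 1)), Pow(L, -1)) = Mul(Add(6, Mul(2, L)), Pow(L, -1)) = Mul(Pow(L, -1), Add(6, Mul(2, L))))
Mul(Add(Function('M')(Pow(7, 2)), 517), -349) = Mul(Add(Add(2, Mul(6, Pow(Pow(7, 2), -1))), 517), -349) = Mul(Add(Add(2, Mul(6, Pow(49, -1))), 517), -349) = Mul(Add(Add(2, Mul(6, Rational(1, 49))), 517), -349) = Mul(Add(Add(2, Rational(6, 49)), 517), -349) = Mul(Add(Rational(104, 49), 517), -349) = Mul(Rational(25437, 49), -349) = Rational(-8877513, 49)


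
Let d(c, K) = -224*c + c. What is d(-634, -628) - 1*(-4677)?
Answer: 146059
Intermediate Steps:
d(c, K) = -223*c
d(-634, -628) - 1*(-4677) = -223*(-634) - 1*(-4677) = 141382 + 4677 = 146059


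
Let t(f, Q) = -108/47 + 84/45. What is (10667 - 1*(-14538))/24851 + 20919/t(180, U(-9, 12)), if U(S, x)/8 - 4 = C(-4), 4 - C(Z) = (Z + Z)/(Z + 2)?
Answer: -19289067175/397616 ≈ -48512.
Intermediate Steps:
C(Z) = 4 - 2*Z/(2 + Z) (C(Z) = 4 - (Z + Z)/(Z + 2) = 4 - 2*Z/(2 + Z))
U(S, x) = 32 (U(S, x) = 32 + 8*(2*(4 - 4)/(2 - 4)) = 32 + 8*(2*0/(-2)) = 32 + 8*(2*(-½)*0) = 32 + 8*0 = 32 + 0 = 32)
t(f, Q) = -304/705 (t(f, Q) = -108*1/47 + 84*(1/45) = -108/47 + 28/15 = -304/705)
(10667 - 1*(-14538))/24851 + 20919/t(180, U(-9, 12)) = (10667 - 1*(-14538))/24851 + 20919/(-304/705) = (10667 + 14538)*(1/24851) + 20919*(-705/304) = 25205*(1/24851) - 776205/16 = 25205/24851 - 776205/16 = -19289067175/397616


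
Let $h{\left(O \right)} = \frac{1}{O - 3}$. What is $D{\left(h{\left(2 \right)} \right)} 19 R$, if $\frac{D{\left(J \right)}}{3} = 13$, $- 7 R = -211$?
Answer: $\frac{156351}{7} \approx 22336.0$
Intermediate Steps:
$R = \frac{211}{7}$ ($R = \left(- \frac{1}{7}\right) \left(-211\right) = \frac{211}{7} \approx 30.143$)
$h{\left(O \right)} = \frac{1}{-3 + O}$
$D{\left(J \right)} = 39$ ($D{\left(J \right)} = 3 \cdot 13 = 39$)
$D{\left(h{\left(2 \right)} \right)} 19 R = 39 \cdot 19 \cdot \frac{211}{7} = 741 \cdot \frac{211}{7} = \frac{156351}{7}$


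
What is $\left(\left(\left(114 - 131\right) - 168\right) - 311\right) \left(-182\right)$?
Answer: $90272$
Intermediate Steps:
$\left(\left(\left(114 - 131\right) - 168\right) - 311\right) \left(-182\right) = \left(\left(-17 - 168\right) - 311\right) \left(-182\right) = \left(-185 - 311\right) \left(-182\right) = \left(-496\right) \left(-182\right) = 90272$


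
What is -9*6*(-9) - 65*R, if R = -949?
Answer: 62171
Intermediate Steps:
-9*6*(-9) - 65*R = -9*6*(-9) - 65*(-949) = -54*(-9) + 61685 = 486 + 61685 = 62171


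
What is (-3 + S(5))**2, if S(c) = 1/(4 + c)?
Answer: 676/81 ≈ 8.3457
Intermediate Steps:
(-3 + S(5))**2 = (-3 + 1/(4 + 5))**2 = (-3 + 1/9)**2 = (-26/9)**2 = 676/81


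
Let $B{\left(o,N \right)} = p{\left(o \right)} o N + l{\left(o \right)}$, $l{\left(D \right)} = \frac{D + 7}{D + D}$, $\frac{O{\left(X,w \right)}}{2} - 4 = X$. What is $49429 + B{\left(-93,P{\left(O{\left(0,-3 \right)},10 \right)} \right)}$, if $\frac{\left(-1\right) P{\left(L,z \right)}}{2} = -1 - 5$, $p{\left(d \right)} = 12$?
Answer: $\frac{3351484}{93} \approx 36037.0$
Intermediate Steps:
$O{\left(X,w \right)} = 8 + 2 X$
$l{\left(D \right)} = \frac{7 + D}{2 D}$
$P{\left(L,z \right)} = 12$ ($P{\left(L,z \right)} = - 2 \left(-1 - 5\right) = \left(-2\right) \left(-6\right) = 12$)
$B{\left(o,N \right)} = \frac{7 + o}{2 o} + 12 N o$ ($B{\left(o,N \right)} = 12 o N + \frac{7 + o}{2 o} = 12 N o + \frac{7 + o}{2 o} = \frac{7 + o}{2 o} + 12 N o$)
$49429 + B{\left(-93,P{\left(O{\left(0,-3 \right)},10 \right)} \right)} = 49429 + \frac{7 - 93 + 24 \cdot 12 \left(-93\right)^{2}}{2 \left(-93\right)} = 49429 + \frac{1}{2} \left(- \frac{1}{93}\right) \left(7 - 93 + 24 \cdot 12 \cdot 8649\right) = 49429 + \frac{1}{2} \left(- \frac{1}{93}\right) \left(7 - 93 + 2490912\right) = 49429 + \frac{1}{2} \left(- \frac{1}{93}\right) 2490826 = 49429 - \frac{1245413}{93} = \frac{3351484}{93}$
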